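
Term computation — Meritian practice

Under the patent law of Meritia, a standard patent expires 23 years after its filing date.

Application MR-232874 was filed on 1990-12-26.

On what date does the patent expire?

December 26, 2013

Filing date + 23 years → 26 December 2013.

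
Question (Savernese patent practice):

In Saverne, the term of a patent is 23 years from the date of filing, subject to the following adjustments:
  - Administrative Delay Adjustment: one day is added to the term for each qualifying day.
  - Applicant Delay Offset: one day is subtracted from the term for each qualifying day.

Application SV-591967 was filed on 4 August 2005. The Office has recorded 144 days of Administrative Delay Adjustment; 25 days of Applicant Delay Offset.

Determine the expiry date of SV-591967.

December 1, 2028

Base term: filing date + 23 years → 4 August 2028.
Administrative Delay Adjustment: +144 days → 26 December 2028.
Applicant Delay Offset: −25 days → 1 December 2028.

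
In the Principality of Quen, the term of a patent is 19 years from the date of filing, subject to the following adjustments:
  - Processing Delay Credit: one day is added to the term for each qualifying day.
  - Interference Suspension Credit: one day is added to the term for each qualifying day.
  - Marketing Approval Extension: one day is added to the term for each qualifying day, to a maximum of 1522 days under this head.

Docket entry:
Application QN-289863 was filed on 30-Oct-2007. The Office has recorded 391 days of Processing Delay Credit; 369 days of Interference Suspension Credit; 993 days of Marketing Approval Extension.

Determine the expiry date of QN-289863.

Base term: filing date + 19 years → 30 October 2026.
Processing Delay Credit: +391 days → 25 November 2027.
Interference Suspension Credit: +369 days → 28 November 2028.
Marketing Approval Extension: 993 days (within the 1522-day cap) → +993 days → 18 August 2031.

2031-08-18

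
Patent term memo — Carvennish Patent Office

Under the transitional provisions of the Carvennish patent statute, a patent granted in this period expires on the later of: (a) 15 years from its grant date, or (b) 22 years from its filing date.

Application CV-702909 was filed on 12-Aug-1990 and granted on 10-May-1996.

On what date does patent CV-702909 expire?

2012-08-12

(a) grant + 15 years → 10 May 2011.
(b) filing + 22 years → 12 August 2012.
Later of the two: 12 August 2012.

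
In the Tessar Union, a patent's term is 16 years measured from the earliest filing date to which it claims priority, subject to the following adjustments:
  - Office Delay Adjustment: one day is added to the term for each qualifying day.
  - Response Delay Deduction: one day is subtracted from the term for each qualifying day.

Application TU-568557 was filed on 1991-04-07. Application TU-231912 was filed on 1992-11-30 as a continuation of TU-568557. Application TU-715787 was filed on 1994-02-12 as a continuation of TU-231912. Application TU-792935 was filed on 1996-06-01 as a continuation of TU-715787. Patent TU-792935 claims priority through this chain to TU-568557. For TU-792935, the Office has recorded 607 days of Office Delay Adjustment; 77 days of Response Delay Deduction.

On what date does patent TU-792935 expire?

Earliest priority filing: 7 April 1991.
Base term: 7 April 1991 + 16 years → 7 April 2007.
Office Delay Adjustment: +607 days → 4 December 2008.
Response Delay Deduction: −77 days → 18 September 2008.

2008-09-18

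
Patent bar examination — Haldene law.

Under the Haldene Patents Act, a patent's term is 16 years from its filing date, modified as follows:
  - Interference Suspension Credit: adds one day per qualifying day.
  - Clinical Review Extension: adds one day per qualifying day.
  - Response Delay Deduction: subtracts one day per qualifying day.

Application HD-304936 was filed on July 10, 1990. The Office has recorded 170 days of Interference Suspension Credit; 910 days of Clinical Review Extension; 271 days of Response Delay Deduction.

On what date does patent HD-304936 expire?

Base term: filing date + 16 years → 10 July 2006.
Interference Suspension Credit: +170 days → 27 December 2006.
Clinical Review Extension: +910 days → 24 June 2009.
Response Delay Deduction: −271 days → 26 September 2008.

September 26, 2008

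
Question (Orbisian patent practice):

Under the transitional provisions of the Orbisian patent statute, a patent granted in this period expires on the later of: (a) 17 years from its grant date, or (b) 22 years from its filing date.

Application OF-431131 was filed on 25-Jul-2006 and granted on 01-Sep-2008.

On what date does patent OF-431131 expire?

(a) grant + 17 years → 1 September 2025.
(b) filing + 22 years → 25 July 2028.
Later of the two: 25 July 2028.

July 25, 2028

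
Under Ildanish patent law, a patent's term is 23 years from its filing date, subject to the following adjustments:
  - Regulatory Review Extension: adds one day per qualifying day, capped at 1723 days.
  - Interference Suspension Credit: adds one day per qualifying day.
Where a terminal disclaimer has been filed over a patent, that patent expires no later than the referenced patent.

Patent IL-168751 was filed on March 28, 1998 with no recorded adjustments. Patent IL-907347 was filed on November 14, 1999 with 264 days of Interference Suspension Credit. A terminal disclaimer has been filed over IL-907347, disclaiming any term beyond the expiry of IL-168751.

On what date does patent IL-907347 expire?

Natural term of IL-907347:
  Base: filing + 23 years → 14 November 2022.
  Interference Suspension Credit: +264 days → 5 August 2023.
Expiry of referenced patent IL-168751:
  Base: filing + 23 years → 28 March 2021.
Terminal disclaimer: IL-907347 expires on the earlier of 5 August 2023 and 28 March 2021.

March 28, 2021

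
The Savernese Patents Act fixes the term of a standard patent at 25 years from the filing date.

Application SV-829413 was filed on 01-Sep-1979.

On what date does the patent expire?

Filing date + 25 years → 1 September 2004.

September 1, 2004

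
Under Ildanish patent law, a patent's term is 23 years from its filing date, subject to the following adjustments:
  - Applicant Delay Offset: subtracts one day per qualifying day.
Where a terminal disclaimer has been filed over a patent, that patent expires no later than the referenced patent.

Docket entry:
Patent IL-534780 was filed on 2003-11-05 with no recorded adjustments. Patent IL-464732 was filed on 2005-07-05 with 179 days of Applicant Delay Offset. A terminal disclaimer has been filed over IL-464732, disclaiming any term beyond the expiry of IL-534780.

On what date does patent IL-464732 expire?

2026-11-05

Natural term of IL-464732:
  Base: filing + 23 years → 5 July 2028.
  Applicant Delay Offset: −179 days → 8 January 2028.
Expiry of referenced patent IL-534780:
  Base: filing + 23 years → 5 November 2026.
Terminal disclaimer: IL-464732 expires on the earlier of 8 January 2028 and 5 November 2026.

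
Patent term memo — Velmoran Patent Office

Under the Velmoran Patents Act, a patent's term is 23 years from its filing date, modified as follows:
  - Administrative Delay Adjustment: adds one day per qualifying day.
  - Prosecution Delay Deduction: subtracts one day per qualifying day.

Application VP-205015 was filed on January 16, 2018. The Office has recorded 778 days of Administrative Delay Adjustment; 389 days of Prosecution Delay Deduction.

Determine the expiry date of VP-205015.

February 9, 2042

Base term: filing date + 23 years → 16 January 2041.
Administrative Delay Adjustment: +778 days → 5 March 2043.
Prosecution Delay Deduction: −389 days → 9 February 2042.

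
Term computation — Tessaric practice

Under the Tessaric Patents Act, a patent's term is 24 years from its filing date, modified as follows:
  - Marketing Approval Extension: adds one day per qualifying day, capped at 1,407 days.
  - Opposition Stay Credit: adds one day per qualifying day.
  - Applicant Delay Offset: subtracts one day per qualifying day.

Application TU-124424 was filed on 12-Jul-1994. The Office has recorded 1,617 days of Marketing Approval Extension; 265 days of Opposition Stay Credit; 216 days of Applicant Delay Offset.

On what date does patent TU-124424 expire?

July 7, 2022

Base term: filing date + 24 years → 12 July 2018.
Marketing Approval Extension: 1617 days claimed exceeds the 1407-day cap, so +1407 days → 19 May 2022.
Opposition Stay Credit: +265 days → 8 February 2023.
Applicant Delay Offset: −216 days → 7 July 2022.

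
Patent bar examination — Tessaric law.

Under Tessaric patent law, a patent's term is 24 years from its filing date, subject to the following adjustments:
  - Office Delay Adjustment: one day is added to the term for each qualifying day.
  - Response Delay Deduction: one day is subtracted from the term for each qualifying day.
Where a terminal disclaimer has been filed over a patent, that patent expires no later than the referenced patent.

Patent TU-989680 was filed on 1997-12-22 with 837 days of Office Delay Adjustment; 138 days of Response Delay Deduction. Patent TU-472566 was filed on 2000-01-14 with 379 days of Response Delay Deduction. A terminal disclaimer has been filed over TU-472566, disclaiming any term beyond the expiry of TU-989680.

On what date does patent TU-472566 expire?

Natural term of TU-472566:
  Base: filing + 24 years → 14 January 2024.
  Response Delay Deduction: −379 days → 31 December 2022.
Expiry of referenced patent TU-989680:
  Base: filing + 24 years → 22 December 2021.
  Office Delay Adjustment: +837 days → 7 April 2024.
  Response Delay Deduction: −138 days → 21 November 2023.
Terminal disclaimer: TU-472566 expires on the earlier of 31 December 2022 and 21 November 2023.

2022-12-31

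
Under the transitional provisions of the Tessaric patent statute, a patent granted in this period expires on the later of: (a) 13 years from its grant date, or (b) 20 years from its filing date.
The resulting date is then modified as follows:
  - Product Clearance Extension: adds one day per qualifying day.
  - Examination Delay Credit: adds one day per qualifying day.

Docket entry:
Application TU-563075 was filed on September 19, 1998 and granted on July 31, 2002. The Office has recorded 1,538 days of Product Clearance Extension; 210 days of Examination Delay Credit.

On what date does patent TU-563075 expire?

2023-07-03

(a) grant + 13 years → 31 July 2015.
(b) filing + 20 years → 19 September 2018.
Later of the two: 19 September 2018.
Product Clearance Extension: +1538 days → 5 December 2022.
Examination Delay Credit: +210 days → 3 July 2023.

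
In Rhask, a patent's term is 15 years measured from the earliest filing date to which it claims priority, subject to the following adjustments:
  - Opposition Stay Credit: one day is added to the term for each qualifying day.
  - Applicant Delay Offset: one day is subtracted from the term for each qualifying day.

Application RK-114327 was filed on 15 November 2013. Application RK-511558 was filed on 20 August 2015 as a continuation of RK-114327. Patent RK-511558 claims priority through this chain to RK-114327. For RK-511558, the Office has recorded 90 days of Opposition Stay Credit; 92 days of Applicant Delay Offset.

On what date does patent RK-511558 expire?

Earliest priority filing: 15 November 2013.
Base term: 15 November 2013 + 15 years → 15 November 2028.
Opposition Stay Credit: +90 days → 13 February 2029.
Applicant Delay Offset: −92 days → 13 November 2028.

2028-11-13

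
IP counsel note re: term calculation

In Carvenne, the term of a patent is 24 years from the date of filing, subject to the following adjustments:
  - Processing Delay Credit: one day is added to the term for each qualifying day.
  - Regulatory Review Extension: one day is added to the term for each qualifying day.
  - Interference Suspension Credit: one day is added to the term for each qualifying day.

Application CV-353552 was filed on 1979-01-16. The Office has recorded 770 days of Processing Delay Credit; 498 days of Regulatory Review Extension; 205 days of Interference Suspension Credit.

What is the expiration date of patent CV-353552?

Base term: filing date + 24 years → 16 January 2003.
Processing Delay Credit: +770 days → 24 February 2005.
Regulatory Review Extension: +498 days → 7 July 2006.
Interference Suspension Credit: +205 days → 28 January 2007.

2007-01-28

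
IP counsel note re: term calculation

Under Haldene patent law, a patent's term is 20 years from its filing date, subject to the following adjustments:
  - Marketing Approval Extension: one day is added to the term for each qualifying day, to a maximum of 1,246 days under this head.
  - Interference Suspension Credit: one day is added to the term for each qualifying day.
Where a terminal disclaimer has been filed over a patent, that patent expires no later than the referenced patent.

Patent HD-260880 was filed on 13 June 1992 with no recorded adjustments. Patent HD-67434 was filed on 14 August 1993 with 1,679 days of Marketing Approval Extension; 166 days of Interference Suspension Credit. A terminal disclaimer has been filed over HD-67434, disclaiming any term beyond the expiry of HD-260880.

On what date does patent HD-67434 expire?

Natural term of HD-67434:
  Base: filing + 20 years → 14 August 2013.
  Marketing Approval Extension: 1679 days claimed exceeds the 1246-day cap, so +1246 days → 11 January 2017.
  Interference Suspension Credit: +166 days → 26 June 2017.
Expiry of referenced patent HD-260880:
  Base: filing + 20 years → 13 June 2012.
Terminal disclaimer: HD-67434 expires on the earlier of 26 June 2017 and 13 June 2012.

2012-06-13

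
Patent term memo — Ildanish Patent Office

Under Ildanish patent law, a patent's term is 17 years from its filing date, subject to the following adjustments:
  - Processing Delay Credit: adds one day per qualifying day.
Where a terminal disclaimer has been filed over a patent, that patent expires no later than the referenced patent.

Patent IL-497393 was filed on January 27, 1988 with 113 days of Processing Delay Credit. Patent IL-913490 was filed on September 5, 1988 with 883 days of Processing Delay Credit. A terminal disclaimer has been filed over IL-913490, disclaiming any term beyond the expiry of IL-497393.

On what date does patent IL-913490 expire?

Natural term of IL-913490:
  Base: filing + 17 years → 5 September 2005.
  Processing Delay Credit: +883 days → 5 February 2008.
Expiry of referenced patent IL-497393:
  Base: filing + 17 years → 27 January 2005.
  Processing Delay Credit: +113 days → 20 May 2005.
Terminal disclaimer: IL-913490 expires on the earlier of 5 February 2008 and 20 May 2005.

May 20, 2005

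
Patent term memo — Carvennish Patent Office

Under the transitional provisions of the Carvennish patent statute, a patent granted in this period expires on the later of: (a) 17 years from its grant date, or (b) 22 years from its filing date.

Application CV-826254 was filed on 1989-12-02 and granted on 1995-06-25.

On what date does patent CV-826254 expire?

June 25, 2012

(a) grant + 17 years → 25 June 2012.
(b) filing + 22 years → 2 December 2011.
Later of the two: 25 June 2012.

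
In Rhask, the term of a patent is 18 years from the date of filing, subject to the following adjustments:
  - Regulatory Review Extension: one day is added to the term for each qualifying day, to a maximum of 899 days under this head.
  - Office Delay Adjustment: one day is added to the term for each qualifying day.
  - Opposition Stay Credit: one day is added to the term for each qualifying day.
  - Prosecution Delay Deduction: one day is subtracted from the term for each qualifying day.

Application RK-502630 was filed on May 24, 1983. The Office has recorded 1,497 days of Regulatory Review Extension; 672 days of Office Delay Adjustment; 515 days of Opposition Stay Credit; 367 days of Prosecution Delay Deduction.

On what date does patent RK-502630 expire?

2006-02-06

Base term: filing date + 18 years → 24 May 2001.
Regulatory Review Extension: 1497 days claimed exceeds the 899-day cap, so +899 days → 9 November 2003.
Office Delay Adjustment: +672 days → 11 September 2005.
Opposition Stay Credit: +515 days → 8 February 2007.
Prosecution Delay Deduction: −367 days → 6 February 2006.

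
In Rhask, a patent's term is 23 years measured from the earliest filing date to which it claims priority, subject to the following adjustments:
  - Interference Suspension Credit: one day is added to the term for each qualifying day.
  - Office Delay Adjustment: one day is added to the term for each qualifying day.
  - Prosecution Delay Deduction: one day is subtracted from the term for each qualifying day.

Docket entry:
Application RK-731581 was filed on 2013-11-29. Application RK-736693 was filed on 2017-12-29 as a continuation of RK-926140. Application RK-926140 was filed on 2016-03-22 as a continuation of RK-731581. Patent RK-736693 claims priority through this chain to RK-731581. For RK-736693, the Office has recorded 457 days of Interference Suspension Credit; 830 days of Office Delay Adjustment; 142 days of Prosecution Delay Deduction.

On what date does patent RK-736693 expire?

Earliest priority filing: 29 November 2013.
Base term: 29 November 2013 + 23 years → 29 November 2036.
Interference Suspension Credit: +457 days → 1 March 2038.
Office Delay Adjustment: +830 days → 8 June 2040.
Prosecution Delay Deduction: −142 days → 18 January 2040.

2040-01-18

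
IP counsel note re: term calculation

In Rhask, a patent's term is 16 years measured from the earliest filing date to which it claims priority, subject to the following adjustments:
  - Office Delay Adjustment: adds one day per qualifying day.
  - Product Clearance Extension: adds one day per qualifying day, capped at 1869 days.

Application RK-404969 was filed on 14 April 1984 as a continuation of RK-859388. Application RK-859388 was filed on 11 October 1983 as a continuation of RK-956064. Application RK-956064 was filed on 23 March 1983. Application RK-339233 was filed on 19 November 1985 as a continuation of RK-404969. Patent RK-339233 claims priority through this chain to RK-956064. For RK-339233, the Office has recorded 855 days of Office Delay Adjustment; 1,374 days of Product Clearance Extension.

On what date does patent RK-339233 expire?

Earliest priority filing: 23 March 1983.
Base term: 23 March 1983 + 16 years → 23 March 1999.
Office Delay Adjustment: +855 days → 25 July 2001.
Product Clearance Extension: 1374 days (within the 1869-day cap) → +1374 days → 29 April 2005.

2005-04-29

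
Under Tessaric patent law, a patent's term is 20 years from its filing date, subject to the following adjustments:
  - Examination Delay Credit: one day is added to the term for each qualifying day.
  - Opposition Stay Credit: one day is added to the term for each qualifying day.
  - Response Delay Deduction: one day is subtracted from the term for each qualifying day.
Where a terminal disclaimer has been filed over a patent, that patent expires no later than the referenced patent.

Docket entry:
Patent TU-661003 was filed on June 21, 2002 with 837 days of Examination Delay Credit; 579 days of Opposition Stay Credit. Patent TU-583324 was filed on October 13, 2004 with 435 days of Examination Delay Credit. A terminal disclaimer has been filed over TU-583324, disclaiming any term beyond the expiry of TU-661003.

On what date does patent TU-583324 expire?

Natural term of TU-583324:
  Base: filing + 20 years → 13 October 2024.
  Examination Delay Credit: +435 days → 22 December 2025.
Expiry of referenced patent TU-661003:
  Base: filing + 20 years → 21 June 2022.
  Examination Delay Credit: +837 days → 5 October 2024.
  Opposition Stay Credit: +579 days → 7 May 2026.
Terminal disclaimer: TU-583324 expires on the earlier of 22 December 2025 and 7 May 2026.

December 22, 2025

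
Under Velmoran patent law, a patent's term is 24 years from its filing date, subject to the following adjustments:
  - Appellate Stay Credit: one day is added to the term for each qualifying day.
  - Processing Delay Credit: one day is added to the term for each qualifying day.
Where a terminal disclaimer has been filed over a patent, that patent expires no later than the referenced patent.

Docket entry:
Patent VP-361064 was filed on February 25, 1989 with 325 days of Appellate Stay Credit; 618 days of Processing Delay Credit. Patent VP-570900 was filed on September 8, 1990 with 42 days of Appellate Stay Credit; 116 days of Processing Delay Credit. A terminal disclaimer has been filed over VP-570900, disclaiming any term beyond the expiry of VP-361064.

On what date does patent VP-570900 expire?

Natural term of VP-570900:
  Base: filing + 24 years → 8 September 2014.
  Appellate Stay Credit: +42 days → 20 October 2014.
  Processing Delay Credit: +116 days → 13 February 2015.
Expiry of referenced patent VP-361064:
  Base: filing + 24 years → 25 February 2013.
  Appellate Stay Credit: +325 days → 16 January 2014.
  Processing Delay Credit: +618 days → 26 September 2015.
Terminal disclaimer: VP-570900 expires on the earlier of 13 February 2015 and 26 September 2015.

February 13, 2015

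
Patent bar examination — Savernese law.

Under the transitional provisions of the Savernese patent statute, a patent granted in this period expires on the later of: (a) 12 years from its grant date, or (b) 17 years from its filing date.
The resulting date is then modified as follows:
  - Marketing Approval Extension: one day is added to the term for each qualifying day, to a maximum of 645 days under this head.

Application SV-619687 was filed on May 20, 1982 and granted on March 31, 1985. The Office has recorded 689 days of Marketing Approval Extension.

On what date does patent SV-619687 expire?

February 23, 2001

(a) grant + 12 years → 31 March 1997.
(b) filing + 17 years → 20 May 1999.
Later of the two: 20 May 1999.
Marketing Approval Extension: 689 days claimed exceeds the 645-day cap, so +645 days → 23 February 2001.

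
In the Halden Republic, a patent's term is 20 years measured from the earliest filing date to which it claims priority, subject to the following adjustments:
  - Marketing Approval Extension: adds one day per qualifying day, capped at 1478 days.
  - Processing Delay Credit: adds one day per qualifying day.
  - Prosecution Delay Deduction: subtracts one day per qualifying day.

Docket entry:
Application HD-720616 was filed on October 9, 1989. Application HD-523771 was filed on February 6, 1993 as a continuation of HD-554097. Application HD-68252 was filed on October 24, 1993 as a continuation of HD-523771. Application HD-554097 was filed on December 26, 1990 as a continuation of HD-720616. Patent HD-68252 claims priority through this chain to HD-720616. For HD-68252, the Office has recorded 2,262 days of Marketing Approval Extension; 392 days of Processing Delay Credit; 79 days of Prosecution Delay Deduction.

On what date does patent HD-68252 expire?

Earliest priority filing: 9 October 1989.
Base term: 9 October 1989 + 20 years → 9 October 2009.
Marketing Approval Extension: 2262 days claimed exceeds the 1478-day cap, so +1478 days → 26 October 2013.
Processing Delay Credit: +392 days → 22 November 2014.
Prosecution Delay Deduction: −79 days → 4 September 2014.

2014-09-04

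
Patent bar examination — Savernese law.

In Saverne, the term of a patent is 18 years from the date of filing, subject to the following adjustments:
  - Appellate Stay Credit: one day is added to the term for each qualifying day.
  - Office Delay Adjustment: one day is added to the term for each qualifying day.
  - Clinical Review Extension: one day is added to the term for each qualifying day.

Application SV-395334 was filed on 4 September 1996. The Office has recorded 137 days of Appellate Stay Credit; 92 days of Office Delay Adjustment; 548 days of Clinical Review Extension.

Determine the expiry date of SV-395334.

Base term: filing date + 18 years → 4 September 2014.
Appellate Stay Credit: +137 days → 19 January 2015.
Office Delay Adjustment: +92 days → 21 April 2015.
Clinical Review Extension: +548 days → 20 October 2016.

October 20, 2016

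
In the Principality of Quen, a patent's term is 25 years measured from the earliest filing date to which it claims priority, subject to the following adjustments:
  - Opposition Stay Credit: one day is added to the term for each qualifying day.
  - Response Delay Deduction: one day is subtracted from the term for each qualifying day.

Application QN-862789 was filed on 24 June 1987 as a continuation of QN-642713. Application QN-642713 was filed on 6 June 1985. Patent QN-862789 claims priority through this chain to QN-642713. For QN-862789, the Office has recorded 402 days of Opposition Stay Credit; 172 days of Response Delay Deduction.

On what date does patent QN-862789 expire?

Earliest priority filing: 6 June 1985.
Base term: 6 June 1985 + 25 years → 6 June 2010.
Opposition Stay Credit: +402 days → 13 July 2011.
Response Delay Deduction: −172 days → 22 January 2011.

2011-01-22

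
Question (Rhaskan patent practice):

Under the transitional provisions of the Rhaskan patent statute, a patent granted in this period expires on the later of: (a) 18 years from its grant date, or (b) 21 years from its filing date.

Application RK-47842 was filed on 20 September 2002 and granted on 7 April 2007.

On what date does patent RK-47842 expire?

April 7, 2025

(a) grant + 18 years → 7 April 2025.
(b) filing + 21 years → 20 September 2023.
Later of the two: 7 April 2025.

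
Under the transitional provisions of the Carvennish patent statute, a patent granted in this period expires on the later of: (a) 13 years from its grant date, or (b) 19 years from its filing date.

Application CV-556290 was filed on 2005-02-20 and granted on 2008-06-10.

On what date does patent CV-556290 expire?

2024-02-20

(a) grant + 13 years → 10 June 2021.
(b) filing + 19 years → 20 February 2024.
Later of the two: 20 February 2024.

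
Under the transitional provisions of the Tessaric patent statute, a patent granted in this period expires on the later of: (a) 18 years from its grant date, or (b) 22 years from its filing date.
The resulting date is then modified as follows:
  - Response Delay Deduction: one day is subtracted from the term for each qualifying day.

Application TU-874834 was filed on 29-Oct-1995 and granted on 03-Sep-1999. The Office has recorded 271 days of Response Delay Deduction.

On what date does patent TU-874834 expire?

(a) grant + 18 years → 3 September 2017.
(b) filing + 22 years → 29 October 2017.
Later of the two: 29 October 2017.
Response Delay Deduction: −271 days → 31 January 2017.

2017-01-31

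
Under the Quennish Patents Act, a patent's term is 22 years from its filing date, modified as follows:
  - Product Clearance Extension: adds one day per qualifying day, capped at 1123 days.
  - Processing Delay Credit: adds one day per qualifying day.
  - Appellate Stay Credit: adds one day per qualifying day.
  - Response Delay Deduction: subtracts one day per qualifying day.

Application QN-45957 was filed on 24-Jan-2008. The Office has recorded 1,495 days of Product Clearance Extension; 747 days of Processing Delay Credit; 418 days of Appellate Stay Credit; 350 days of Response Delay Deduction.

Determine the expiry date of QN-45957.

Base term: filing date + 22 years → 24 January 2030.
Product Clearance Extension: 1495 days claimed exceeds the 1123-day cap, so +1123 days → 20 February 2033.
Processing Delay Credit: +747 days → 9 March 2035.
Appellate Stay Credit: +418 days → 30 April 2036.
Response Delay Deduction: −350 days → 16 May 2035.

May 16, 2035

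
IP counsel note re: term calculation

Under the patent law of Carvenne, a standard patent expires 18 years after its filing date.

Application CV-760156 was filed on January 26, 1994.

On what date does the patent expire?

January 26, 2012

Filing date + 18 years → 26 January 2012.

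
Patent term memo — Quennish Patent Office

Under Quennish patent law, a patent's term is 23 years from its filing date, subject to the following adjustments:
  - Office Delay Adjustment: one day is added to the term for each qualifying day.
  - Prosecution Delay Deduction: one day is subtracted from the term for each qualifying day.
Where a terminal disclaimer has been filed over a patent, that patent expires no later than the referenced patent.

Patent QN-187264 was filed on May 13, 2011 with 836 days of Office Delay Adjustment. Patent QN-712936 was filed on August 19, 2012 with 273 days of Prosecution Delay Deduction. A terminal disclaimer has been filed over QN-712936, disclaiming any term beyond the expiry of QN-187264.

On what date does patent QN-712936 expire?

Natural term of QN-712936:
  Base: filing + 23 years → 19 August 2035.
  Prosecution Delay Deduction: −273 days → 19 November 2034.
Expiry of referenced patent QN-187264:
  Base: filing + 23 years → 13 May 2034.
  Office Delay Adjustment: +836 days → 26 August 2036.
Terminal disclaimer: QN-712936 expires on the earlier of 19 November 2034 and 26 August 2036.

November 19, 2034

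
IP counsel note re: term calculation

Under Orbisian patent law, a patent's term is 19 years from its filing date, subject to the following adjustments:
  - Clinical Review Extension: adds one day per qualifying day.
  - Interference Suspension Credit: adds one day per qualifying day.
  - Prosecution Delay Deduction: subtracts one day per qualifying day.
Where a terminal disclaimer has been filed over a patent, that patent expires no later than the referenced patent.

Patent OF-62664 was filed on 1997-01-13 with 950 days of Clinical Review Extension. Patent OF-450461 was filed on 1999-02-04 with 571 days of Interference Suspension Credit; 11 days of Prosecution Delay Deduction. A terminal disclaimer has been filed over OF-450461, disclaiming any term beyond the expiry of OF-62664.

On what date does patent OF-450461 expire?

2018-08-20

Natural term of OF-450461:
  Base: filing + 19 years → 4 February 2018.
  Interference Suspension Credit: +571 days → 29 August 2019.
  Prosecution Delay Deduction: −11 days → 18 August 2019.
Expiry of referenced patent OF-62664:
  Base: filing + 19 years → 13 January 2016.
  Clinical Review Extension: +950 days → 20 August 2018.
Terminal disclaimer: OF-450461 expires on the earlier of 18 August 2019 and 20 August 2018.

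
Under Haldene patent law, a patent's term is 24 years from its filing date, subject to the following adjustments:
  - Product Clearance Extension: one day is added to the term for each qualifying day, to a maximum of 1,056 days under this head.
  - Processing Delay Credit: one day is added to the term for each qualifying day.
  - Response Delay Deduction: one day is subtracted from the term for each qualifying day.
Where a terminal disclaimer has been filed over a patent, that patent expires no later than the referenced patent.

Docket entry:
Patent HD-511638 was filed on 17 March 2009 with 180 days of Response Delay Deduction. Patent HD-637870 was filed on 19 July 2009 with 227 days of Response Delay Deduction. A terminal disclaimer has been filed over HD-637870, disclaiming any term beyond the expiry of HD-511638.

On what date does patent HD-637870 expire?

September 18, 2032

Natural term of HD-637870:
  Base: filing + 24 years → 19 July 2033.
  Response Delay Deduction: −227 days → 4 December 2032.
Expiry of referenced patent HD-511638:
  Base: filing + 24 years → 17 March 2033.
  Response Delay Deduction: −180 days → 18 September 2032.
Terminal disclaimer: HD-637870 expires on the earlier of 4 December 2032 and 18 September 2032.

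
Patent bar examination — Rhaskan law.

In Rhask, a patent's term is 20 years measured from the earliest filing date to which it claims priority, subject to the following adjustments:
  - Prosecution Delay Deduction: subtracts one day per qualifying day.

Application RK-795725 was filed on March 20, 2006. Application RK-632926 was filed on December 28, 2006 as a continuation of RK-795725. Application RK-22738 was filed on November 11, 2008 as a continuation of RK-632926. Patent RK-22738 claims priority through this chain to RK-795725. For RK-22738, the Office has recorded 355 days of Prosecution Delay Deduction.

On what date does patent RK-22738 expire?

Earliest priority filing: 20 March 2006.
Base term: 20 March 2006 + 20 years → 20 March 2026.
Prosecution Delay Deduction: −355 days → 30 March 2025.

2025-03-30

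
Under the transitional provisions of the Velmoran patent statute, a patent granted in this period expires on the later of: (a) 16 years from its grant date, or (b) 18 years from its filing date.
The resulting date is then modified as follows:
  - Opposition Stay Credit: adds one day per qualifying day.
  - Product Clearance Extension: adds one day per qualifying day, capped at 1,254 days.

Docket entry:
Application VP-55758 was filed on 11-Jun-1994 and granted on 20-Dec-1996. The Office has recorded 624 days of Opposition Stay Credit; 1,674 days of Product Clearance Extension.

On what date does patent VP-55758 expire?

(a) grant + 16 years → 20 December 2012.
(b) filing + 18 years → 11 June 2012.
Later of the two: 20 December 2012.
Opposition Stay Credit: +624 days → 5 September 2014.
Product Clearance Extension: 1674 days claimed exceeds the 1254-day cap, so +1254 days → 10 February 2018.

2018-02-10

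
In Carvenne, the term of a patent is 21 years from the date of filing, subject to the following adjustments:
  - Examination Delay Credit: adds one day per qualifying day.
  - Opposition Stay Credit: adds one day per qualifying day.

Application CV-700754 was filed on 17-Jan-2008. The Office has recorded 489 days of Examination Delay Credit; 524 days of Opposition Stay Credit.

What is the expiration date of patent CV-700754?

Base term: filing date + 21 years → 17 January 2029.
Examination Delay Credit: +489 days → 21 May 2030.
Opposition Stay Credit: +524 days → 27 October 2031.

October 27, 2031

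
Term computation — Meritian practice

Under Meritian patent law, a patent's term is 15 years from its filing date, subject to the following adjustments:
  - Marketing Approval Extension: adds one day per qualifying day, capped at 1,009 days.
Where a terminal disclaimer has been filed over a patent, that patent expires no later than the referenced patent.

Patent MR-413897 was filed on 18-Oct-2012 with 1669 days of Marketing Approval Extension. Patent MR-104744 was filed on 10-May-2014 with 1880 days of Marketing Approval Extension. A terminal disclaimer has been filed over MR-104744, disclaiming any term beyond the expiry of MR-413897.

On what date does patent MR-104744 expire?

Natural term of MR-104744:
  Base: filing + 15 years → 10 May 2029.
  Marketing Approval Extension: 1880 days claimed exceeds the 1009-day cap, so +1009 days → 13 February 2032.
Expiry of referenced patent MR-413897:
  Base: filing + 15 years → 18 October 2027.
  Marketing Approval Extension: 1669 days claimed exceeds the 1009-day cap, so +1009 days → 23 July 2030.
Terminal disclaimer: MR-104744 expires on the earlier of 13 February 2032 and 23 July 2030.

July 23, 2030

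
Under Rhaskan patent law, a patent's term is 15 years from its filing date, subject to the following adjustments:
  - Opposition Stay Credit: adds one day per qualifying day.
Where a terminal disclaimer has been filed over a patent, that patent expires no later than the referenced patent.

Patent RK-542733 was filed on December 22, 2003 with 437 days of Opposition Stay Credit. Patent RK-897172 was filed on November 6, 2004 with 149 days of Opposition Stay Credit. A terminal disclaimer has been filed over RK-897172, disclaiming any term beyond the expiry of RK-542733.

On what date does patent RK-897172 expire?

2020-03-03

Natural term of RK-897172:
  Base: filing + 15 years → 6 November 2019.
  Opposition Stay Credit: +149 days → 3 April 2020.
Expiry of referenced patent RK-542733:
  Base: filing + 15 years → 22 December 2018.
  Opposition Stay Credit: +437 days → 3 March 2020.
Terminal disclaimer: RK-897172 expires on the earlier of 3 April 2020 and 3 March 2020.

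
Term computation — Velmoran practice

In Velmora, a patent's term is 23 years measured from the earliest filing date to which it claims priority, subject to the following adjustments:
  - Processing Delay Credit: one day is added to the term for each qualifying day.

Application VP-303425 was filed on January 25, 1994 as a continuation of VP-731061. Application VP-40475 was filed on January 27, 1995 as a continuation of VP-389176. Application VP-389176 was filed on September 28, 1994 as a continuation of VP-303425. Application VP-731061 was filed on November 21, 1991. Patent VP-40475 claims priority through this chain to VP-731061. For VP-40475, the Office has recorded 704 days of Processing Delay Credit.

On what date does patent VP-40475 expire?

October 25, 2016

Earliest priority filing: 21 November 1991.
Base term: 21 November 1991 + 23 years → 21 November 2014.
Processing Delay Credit: +704 days → 25 October 2016.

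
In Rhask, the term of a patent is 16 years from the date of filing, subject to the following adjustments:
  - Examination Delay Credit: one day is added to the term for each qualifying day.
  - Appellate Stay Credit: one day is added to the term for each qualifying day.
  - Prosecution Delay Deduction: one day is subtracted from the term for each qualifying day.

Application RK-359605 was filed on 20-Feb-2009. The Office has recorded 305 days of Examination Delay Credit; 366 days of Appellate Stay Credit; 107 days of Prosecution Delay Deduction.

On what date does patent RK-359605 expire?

September 7, 2026

Base term: filing date + 16 years → 20 February 2025.
Examination Delay Credit: +305 days → 22 December 2025.
Appellate Stay Credit: +366 days → 23 December 2026.
Prosecution Delay Deduction: −107 days → 7 September 2026.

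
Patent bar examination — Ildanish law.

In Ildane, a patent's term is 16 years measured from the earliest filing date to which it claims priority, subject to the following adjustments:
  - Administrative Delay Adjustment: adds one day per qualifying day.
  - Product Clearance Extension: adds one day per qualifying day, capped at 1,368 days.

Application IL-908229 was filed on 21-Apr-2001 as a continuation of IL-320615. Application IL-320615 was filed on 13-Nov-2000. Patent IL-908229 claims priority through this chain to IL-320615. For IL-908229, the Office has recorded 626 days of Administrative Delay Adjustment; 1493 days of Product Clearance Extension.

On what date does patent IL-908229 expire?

2022-04-30

Earliest priority filing: 13 November 2000.
Base term: 13 November 2000 + 16 years → 13 November 2016.
Administrative Delay Adjustment: +626 days → 1 August 2018.
Product Clearance Extension: 1493 days claimed exceeds the 1368-day cap, so +1368 days → 30 April 2022.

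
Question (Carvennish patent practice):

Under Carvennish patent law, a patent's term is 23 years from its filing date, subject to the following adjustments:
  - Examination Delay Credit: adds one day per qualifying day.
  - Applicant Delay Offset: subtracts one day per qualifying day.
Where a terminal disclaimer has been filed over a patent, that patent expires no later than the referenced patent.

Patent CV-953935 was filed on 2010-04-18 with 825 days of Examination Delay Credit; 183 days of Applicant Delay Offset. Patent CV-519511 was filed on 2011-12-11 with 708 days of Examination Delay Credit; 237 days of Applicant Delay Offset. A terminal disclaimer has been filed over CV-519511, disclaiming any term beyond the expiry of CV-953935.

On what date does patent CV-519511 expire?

Natural term of CV-519511:
  Base: filing + 23 years → 11 December 2034.
  Examination Delay Credit: +708 days → 18 November 2036.
  Applicant Delay Offset: −237 days → 26 March 2036.
Expiry of referenced patent CV-953935:
  Base: filing + 23 years → 18 April 2033.
  Examination Delay Credit: +825 days → 22 July 2035.
  Applicant Delay Offset: −183 days → 20 January 2035.
Terminal disclaimer: CV-519511 expires on the earlier of 26 March 2036 and 20 January 2035.

January 20, 2035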